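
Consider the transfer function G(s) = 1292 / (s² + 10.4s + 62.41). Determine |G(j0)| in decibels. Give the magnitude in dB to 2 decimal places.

26.32 dB

G(0) = 1292 / 62.41 = 20.702
20 log₁₀(20.702) = 26.320 dB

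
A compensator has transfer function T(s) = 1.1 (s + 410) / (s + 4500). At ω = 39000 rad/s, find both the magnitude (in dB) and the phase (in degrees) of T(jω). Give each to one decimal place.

|T| = 0.8 dB, ∠T = 6.0°

|j39000 + 410| = √(39000² + 410²) = 3.9e+04
|j39000 + 4500| = √(39000² + 4500²) = 3.926e+04
|T(j39000)| = 1.1 × 3.9e+04 / 3.926e+04 = 1.0928
20 log₁₀(1.0928) = 0.77 dB
∠(j39000 + 410) = arctan(39000/410) = 89.40°
∠(j39000 + 4500) = arctan(39000/4500) = 83.42°
∠T(j39000) = 89.40° − 83.42° = 5.98°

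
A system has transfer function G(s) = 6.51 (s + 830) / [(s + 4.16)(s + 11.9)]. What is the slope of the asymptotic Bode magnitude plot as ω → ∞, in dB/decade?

-20 dB/decade

With 1 zero and 2 poles, the high-frequency asymptotic slope is 20 × (1 − 2) = -20 dB/decade.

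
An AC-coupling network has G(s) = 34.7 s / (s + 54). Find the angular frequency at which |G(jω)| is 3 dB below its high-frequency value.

For a single-pole high-pass, the −3 dB point is at the pole: ω = 54 rad/s.

54 rad/s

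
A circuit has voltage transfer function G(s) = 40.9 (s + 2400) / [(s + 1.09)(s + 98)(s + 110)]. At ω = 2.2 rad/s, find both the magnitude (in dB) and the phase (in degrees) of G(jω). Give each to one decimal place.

|j2.2 + 2400| = √(2.2² + 2400²) = 2400
|j2.2 + 1.09| = √(2.2² + 1.09²) = 2.455
|j2.2 + 98| = √(2.2² + 98²) = 98.02
|j2.2 + 110| = √(2.2² + 110²) = 110
|G(j2.2)| = 40.9 × 2400 / (2.455 × 98.02 × 110) = 3.7071
20 log₁₀(3.7071) = 11.38 dB
∠(j2.2 + 2400) = arctan(2.2/2400) = 0.05°
∠(j2.2 + 1.09) = arctan(2.2/1.09) = 63.64°
∠(j2.2 + 98) = arctan(2.2/98) = 1.29°
∠(j2.2 + 110) = arctan(2.2/110) = 1.15°
∠G(j2.2) = 0.05° − (63.64° + 1.29° + 1.15°) = -66.02°

|G| = 11.4 dB, ∠G = -66.0 deg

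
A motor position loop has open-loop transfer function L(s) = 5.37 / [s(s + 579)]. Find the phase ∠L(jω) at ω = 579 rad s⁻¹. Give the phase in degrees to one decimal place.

∠(j579 + 579) = arctan(579/579) = 45.00°
∠(j579) = 90.00°
∠L(j579) = − (45.00° + 90.00°) = -135.00°

-135.0°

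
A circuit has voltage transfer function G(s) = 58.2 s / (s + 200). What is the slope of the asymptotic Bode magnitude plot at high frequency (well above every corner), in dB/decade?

With 1 zero and 1 pole, the high-frequency asymptotic slope is 20 × (1 − 1) = 0 dB/decade.

0 dB/decade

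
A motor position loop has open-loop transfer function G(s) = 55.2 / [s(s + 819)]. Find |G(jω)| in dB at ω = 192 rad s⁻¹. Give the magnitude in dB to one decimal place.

|j192 + 819| = √(192² + 819²) = 841.2
|j192| = 192
|G(j192)| = 55.2 / (841.2 × 192) = 0.00034177
20 log₁₀(0.00034177) = -69.33 dB

-69.3 dB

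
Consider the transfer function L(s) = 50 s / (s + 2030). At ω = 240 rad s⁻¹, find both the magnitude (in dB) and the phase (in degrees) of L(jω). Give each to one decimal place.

|j240| = 240
|j240 + 2030| = √(240² + 2030²) = 2044
|L(j240)| = 50 × 240 / 2044 = 5.8704
20 log₁₀(5.8704) = 15.37 dB
∠(j240) = 90.00°
∠(j240 + 2030) = arctan(240/2030) = 6.74°
∠L(j240) = 90.00° − 6.74° = 83.26°

|L| = 15.4 dB, ∠L = 83.3°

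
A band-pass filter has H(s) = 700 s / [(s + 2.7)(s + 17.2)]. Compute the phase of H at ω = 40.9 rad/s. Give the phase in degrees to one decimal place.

∠(j40.9) = 90.00°
∠(j40.9 + 2.7) = arctan(40.9/2.7) = 86.22°
∠(j40.9 + 17.2) = arctan(40.9/17.2) = 67.19°
∠H(j40.9) = 90.00° − (86.22° + 67.19°) = -63.41°

-63.4°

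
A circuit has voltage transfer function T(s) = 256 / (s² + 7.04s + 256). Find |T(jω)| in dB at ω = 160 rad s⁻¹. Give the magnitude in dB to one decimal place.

|(j160)² + 7.04(j160) + 256| = |-25344 + j1126.4| = 2.537e+04
|T(j160)| = 256 / 2.537e+04 = 0.010091
20 log₁₀(0.010091) = -39.92 dB

-39.9 dB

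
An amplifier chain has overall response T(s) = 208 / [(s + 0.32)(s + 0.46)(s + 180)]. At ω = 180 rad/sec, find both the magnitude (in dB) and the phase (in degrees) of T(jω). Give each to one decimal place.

|T| = -92.0 dB, ∠T = -224.8°

|j180 + 0.32| = √(180² + 0.32²) = 180
|j180 + 0.46| = √(180² + 0.46²) = 180
|j180 + 180| = √(180² + 180²) = 254.6
|T(j180)| = 208 / (180 × 180 × 254.6) = 2.5219e-05
20 log₁₀(2.5219e-05) = -91.97 dB
∠(j180 + 0.32) = arctan(180/0.32) = 89.90°
∠(j180 + 0.46) = arctan(180/0.46) = 89.85°
∠(j180 + 180) = arctan(180/180) = 45.00°
∠T(j180) = − (89.90° + 89.85° + 45.00°) = -224.75°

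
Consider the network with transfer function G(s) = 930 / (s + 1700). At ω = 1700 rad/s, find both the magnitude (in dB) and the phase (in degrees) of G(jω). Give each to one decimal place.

|G| = -8.2 dB, ∠G = -45.0°

|j1700 + 1700| = √(1700² + 1700²) = 2404
|G(j1700)| = 930 / 2404 = 0.38683
20 log₁₀(0.38683) = -8.25 dB
∠(j1700 + 1700) = arctan(1700/1700) = 45.00°
∠G(j1700) = −45.00° = -45.00°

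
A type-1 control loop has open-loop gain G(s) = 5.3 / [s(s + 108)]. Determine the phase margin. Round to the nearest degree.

Gain crossover: |G(jω)| = 1 at ω ≈ 0.0491 rad/s.
∠G(j0.0491) = −90° − arctan(0.0491/108) ≈ -90.03°
PM = 180° + (-90.03°) = 89.97°

90°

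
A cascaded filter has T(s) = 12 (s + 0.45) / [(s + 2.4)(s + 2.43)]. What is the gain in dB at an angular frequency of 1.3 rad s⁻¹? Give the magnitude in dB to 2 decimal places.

|j1.3 + 0.45| = √(1.3² + 0.45²) = 1.376
|j1.3 + 2.4| = √(1.3² + 2.4²) = 2.729
|j1.3 + 2.43| = √(1.3² + 2.43²) = 2.756
|T(j1.3)| = 12 × 1.376 / (2.729 × 2.756) = 2.1946
20 log₁₀(2.1946) = 6.827 dB

6.83 dB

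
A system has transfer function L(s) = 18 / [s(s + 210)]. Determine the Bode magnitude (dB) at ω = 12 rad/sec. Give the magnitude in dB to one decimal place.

-42.9 dB

|j12 + 210| = √(12² + 210²) = 210.3
|j12| = 12
|L(j12)| = 18 / (210.3 × 12) = 0.0071312
20 log₁₀(0.0071312) = -42.94 dB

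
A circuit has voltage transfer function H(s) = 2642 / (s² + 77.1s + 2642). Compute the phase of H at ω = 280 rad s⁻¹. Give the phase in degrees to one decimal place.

-164.1 deg

∠[(j280)² + 77.1(j280) + 2642] = ∠[-75758 + j21588] = 164.09°
∠H(j280) = −164.09° = -164.09°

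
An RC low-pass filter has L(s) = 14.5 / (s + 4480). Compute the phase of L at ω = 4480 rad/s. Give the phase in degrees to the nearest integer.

-45°

∠(j4480 + 4480) = arctan(4480/4480) = 45.00°
∠L(j4480) = −45.00° = -45.00°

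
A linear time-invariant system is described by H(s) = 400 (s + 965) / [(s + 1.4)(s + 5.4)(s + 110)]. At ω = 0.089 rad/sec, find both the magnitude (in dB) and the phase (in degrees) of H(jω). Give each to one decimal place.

|j0.089 + 965| = √(0.089² + 965²) = 965
|j0.089 + 1.4| = √(0.089² + 1.4²) = 1.403
|j0.089 + 5.4| = √(0.089² + 5.4²) = 5.401
|j0.089 + 110| = √(0.089² + 110²) = 110
|H(j0.089)| = 400 × 965 / (1.403 × 5.401 × 110) = 463.17
20 log₁₀(463.17) = 53.31 dB
∠(j0.089 + 965) = arctan(0.089/965) = 0.01°
∠(j0.089 + 1.4) = arctan(0.089/1.4) = 3.64°
∠(j0.089 + 5.4) = arctan(0.089/5.4) = 0.94°
∠(j0.089 + 110) = arctan(0.089/110) = 0.05°
∠H(j0.089) = 0.01° − (3.64° + 0.94° + 0.05°) = -4.62°

|H| = 53.3 dB, ∠H = -4.6 deg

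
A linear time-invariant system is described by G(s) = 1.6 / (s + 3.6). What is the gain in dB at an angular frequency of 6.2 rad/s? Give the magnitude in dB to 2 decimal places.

|j6.2 + 3.6| = √(6.2² + 3.6²) = 7.169
|G(j6.2)| = 1.6 / 7.169 = 0.22317
20 log₁₀(0.22317) = -13.027 dB

-13.03 dB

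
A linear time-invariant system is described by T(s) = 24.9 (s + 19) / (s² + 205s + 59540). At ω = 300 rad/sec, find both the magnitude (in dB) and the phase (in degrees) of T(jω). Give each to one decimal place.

|j300 + 19| = √(300² + 19²) = 300.6
|(j300)² + 205(j300) + 59540| = |-30460 + j61500| = 6.863e+04
|T(j300)| = 24.9 × 300.6 / 6.863e+04 = 0.10906
20 log₁₀(0.10906) = -19.25 dB
∠(j300 + 19) = arctan(300/19) = 86.38°
∠[(j300)² + 205(j300) + 59540] = ∠[-30460 + j61500] = 116.35°
∠T(j300) = 86.38° − 116.35° = -29.97°

|T| = -19.2 dB, ∠T = -30.0°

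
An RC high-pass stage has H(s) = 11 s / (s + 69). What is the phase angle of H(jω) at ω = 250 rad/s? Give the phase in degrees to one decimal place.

15.4°

∠(j250) = 90.00°
∠(j250 + 69) = arctan(250/69) = 74.57°
∠H(j250) = 90.00° − 74.57° = 15.43°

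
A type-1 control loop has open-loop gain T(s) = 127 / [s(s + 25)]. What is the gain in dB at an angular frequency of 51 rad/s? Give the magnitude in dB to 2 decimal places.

|j51 + 25| = √(51² + 25²) = 56.8
|j51| = 51
|T(j51)| = 127 / (56.8 × 51) = 0.043843
20 log₁₀(0.043843) = -27.162 dB

-27.16 dB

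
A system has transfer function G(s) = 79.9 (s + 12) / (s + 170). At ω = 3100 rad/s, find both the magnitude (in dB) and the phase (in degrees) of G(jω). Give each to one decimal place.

|j3100 + 12| = √(3100² + 12²) = 3100
|j3100 + 170| = √(3100² + 170²) = 3105
|G(j3100)| = 79.9 × 3100 / 3105 = 79.781
20 log₁₀(79.781) = 38.04 dB
∠(j3100 + 12) = arctan(3100/12) = 89.78°
∠(j3100 + 170) = arctan(3100/170) = 86.86°
∠G(j3100) = 89.78° − 86.86° = 2.92°

|G| = 38.0 dB, ∠G = 2.9 deg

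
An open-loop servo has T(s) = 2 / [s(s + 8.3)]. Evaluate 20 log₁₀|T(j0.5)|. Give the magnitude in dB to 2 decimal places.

|j0.5 + 8.3| = √(0.5² + 8.3²) = 8.315
|j0.5| = 0.5
|T(j0.5)| = 2 / (8.315 × 0.5) = 0.48106
20 log₁₀(0.48106) = -6.356 dB

-6.36 dB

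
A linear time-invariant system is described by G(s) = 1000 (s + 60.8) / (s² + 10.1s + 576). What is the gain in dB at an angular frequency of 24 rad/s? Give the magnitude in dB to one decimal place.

48.6 dB

|j24 + 60.8| = √(24² + 60.8²) = 65.37
|(j24)² + 10.1(j24) + 576| = |0 + j242.4| = 242.4
|G(j24)| = 1000 × 65.37 / 242.4 = 269.66
20 log₁₀(269.66) = 48.62 dB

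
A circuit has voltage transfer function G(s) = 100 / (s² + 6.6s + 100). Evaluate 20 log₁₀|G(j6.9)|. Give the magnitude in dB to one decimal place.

3.2 dB

|(j6.9)² + 6.6(j6.9) + 100| = |52.39 + j45.54| = 69.42
|G(j6.9)| = 100 / 69.42 = 1.4406
20 log₁₀(1.4406) = 3.17 dB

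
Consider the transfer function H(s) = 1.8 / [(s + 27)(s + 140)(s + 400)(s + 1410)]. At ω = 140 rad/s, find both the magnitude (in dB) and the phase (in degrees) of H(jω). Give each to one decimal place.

|H| = -199.5 dB, ∠H = -149.0°

|j140 + 27| = √(140² + 27²) = 142.6
|j140 + 140| = √(140² + 140²) = 198
|j140 + 400| = √(140² + 400²) = 423.8
|j140 + 1410| = √(140² + 1410²) = 1417
|H(j140)| = 1.8 / (142.6 × 198 × 423.8 × 1417) = 1.0619e-10
20 log₁₀(1.0619e-10) = -199.48 dB
∠(j140 + 27) = arctan(140/27) = 79.08°
∠(j140 + 140) = arctan(140/140) = 45.00°
∠(j140 + 400) = arctan(140/400) = 19.29°
∠(j140 + 1410) = arctan(140/1410) = 5.67°
∠H(j140) = − (79.08° + 45.00° + 19.29° + 5.67°) = -149.04°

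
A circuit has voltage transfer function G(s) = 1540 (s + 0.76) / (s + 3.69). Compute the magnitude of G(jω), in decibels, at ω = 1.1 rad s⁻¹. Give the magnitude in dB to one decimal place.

|j1.1 + 0.76| = √(1.1² + 0.76²) = 1.337
|j1.1 + 3.69| = √(1.1² + 3.69²) = 3.85
|G(j1.1)| = 1540 × 1.337 / 3.85 = 534.74
20 log₁₀(534.74) = 54.56 dB

54.6 dB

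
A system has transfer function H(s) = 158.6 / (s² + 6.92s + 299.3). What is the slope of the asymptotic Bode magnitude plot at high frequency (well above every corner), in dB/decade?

-40 dB/decade

With 0 zeros and 2 poles, the high-frequency asymptotic slope is 20 × (0 − 2) = -40 dB/decade.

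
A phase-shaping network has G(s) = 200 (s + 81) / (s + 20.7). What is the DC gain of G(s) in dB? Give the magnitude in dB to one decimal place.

57.9 dB

G(0) = 200 × 81 / 20.7 = 782.61
20 log₁₀(782.61) = 57.87 dB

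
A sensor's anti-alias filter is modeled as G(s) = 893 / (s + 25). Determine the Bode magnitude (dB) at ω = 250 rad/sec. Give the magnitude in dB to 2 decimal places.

|j250 + 25| = √(250² + 25²) = 251.2
|G(j250)| = 893 / 251.2 = 3.5543
20 log₁₀(3.5543) = 11.015 dB

11.02 dB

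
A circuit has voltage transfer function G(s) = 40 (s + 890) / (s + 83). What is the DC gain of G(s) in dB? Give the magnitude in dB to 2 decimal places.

G(0) = 40 × 890 / 83 = 428.92
20 log₁₀(428.92) = 52.647 dB

52.65 dB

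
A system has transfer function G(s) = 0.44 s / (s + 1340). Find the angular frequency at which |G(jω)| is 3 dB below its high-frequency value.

For a single-pole high-pass, the −3 dB point is at the pole: ω = 1340 rad s⁻¹.

1340 rad s⁻¹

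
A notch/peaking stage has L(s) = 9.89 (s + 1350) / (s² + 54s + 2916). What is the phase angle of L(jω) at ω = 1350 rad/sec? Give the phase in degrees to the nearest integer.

-133 deg

∠(j1350 + 1350) = arctan(1350/1350) = 45.00°
∠[(j1350)² + 54(j1350) + 2916] = ∠[-1.8196e+06 + j72900] = 177.71°
∠L(j1350) = 45.00° − 177.71° = -132.71°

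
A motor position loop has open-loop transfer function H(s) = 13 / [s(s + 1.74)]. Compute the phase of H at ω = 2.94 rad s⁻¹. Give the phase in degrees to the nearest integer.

∠(j2.94 + 1.74) = arctan(2.94/1.74) = 59.38°
∠(j2.94) = 90.00°
∠H(j2.94) = − (59.38° + 90.00°) = -149.38°

-149°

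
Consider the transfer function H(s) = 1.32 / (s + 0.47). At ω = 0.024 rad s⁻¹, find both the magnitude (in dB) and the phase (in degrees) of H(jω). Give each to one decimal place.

|j0.024 + 0.47| = √(0.024² + 0.47²) = 0.4706
|H(j0.024)| = 1.32 / 0.4706 = 2.8049
20 log₁₀(2.8049) = 8.96 dB
∠(j0.024 + 0.47) = arctan(0.024/0.47) = 2.92°
∠H(j0.024) = −2.92° = -2.92°

|H| = 9.0 dB, ∠H = -2.9 deg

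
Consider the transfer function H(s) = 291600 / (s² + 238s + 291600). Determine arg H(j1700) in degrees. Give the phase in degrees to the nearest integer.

-171 deg

∠[(j1700)² + 238(j1700) + 291600] = ∠[-2.5984e+06 + j4.046e+05] = 171.15°
∠H(j1700) = −171.15° = -171.15°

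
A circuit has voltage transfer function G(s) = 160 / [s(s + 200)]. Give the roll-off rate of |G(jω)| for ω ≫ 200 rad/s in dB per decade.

-40 dB/decade

With 0 zeros and 2 poles, the high-frequency asymptotic slope is 20 × (0 − 2) = -40 dB/decade.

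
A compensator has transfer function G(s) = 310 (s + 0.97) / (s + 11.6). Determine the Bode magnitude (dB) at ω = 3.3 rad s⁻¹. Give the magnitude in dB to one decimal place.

38.9 dB

|j3.3 + 0.97| = √(3.3² + 0.97²) = 3.44
|j3.3 + 11.6| = √(3.3² + 11.6²) = 12.06
|G(j3.3)| = 310 × 3.44 / 12.06 = 88.413
20 log₁₀(88.413) = 38.93 dB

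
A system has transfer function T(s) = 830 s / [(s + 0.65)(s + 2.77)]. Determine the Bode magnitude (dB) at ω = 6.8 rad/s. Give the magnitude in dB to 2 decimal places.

|j6.8| = 6.8
|j6.8 + 0.65| = √(6.8² + 0.65²) = 6.831
|j6.8 + 2.77| = √(6.8² + 2.77²) = 7.343
|T(j6.8)| = 830 × 6.8 / (6.831 × 7.343) = 112.53
20 log₁₀(112.53) = 41.025 dB

41.03 dB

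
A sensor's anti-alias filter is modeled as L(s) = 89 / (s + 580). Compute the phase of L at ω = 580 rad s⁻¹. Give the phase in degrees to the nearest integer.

∠(j580 + 580) = arctan(580/580) = 45.00°
∠L(j580) = −45.00° = -45.00°

-45°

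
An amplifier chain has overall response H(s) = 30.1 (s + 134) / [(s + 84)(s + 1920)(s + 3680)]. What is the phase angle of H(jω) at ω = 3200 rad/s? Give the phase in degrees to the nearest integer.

-101°

∠(j3200 + 134) = arctan(3200/134) = 87.60°
∠(j3200 + 84) = arctan(3200/84) = 88.50°
∠(j3200 + 1920) = arctan(3200/1920) = 59.04°
∠(j3200 + 3680) = arctan(3200/3680) = 41.01°
∠H(j3200) = 87.60° − (88.50° + 59.04° + 41.01°) = -100.94°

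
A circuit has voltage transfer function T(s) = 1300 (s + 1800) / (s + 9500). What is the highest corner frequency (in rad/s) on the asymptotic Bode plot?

9500 rad/s

Break frequencies occur at each pole and zero magnitude: 1800 rad/s, 9500 rad/s.
The highest is 9500 rad/s.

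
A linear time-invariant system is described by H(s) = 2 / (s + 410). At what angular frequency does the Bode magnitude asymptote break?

410 rad/sec

The single real pole at s = −410 gives a corner at ω = 410 rad/sec.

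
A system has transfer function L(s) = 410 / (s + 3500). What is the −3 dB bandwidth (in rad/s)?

For a single-pole low-pass, the −3 dB point is at the pole: ω = 3500 rad/s.

3500 rad/s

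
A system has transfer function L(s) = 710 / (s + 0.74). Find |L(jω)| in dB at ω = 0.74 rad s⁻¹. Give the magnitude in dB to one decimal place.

|j0.74 + 0.74| = √(0.74² + 0.74²) = 1.047
|L(j0.74)| = 710 / 1.047 = 678.44
20 log₁₀(678.44) = 56.63 dB

56.6 dB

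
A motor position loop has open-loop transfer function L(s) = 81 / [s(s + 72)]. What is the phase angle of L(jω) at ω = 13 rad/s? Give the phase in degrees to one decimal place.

∠(j13 + 72) = arctan(13/72) = 10.23°
∠(j13) = 90.00°
∠L(j13) = − (10.23° + 90.00°) = -100.23°

-100.2°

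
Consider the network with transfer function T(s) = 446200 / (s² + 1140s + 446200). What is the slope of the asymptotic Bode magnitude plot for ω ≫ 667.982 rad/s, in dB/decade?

-40 dB/decade

With 0 zeros and 2 poles, the high-frequency asymptotic slope is 20 × (0 − 2) = -40 dB/decade.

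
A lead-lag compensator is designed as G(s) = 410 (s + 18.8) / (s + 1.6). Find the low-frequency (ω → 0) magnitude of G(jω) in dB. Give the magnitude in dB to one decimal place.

73.7 dB

G(0) = 410 × 18.8 / 1.6 = 4817.5
20 log₁₀(4817.5) = 73.66 dB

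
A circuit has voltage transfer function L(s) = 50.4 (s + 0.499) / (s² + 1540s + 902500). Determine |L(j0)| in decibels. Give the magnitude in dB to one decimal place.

-91.1 dB

L(0) = 50.4 × 0.499 / 902500 = 2.7867e-05
20 log₁₀(2.7867e-05) = -91.10 dB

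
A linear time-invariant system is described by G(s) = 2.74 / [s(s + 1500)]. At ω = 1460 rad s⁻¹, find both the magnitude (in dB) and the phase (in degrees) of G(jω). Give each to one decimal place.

|j1460 + 1500| = √(1460² + 1500²) = 2093
|j1460| = 1460
|G(j1460)| = 2.74 / (2093 × 1460) = 8.9656e-07
20 log₁₀(8.9656e-07) = -120.95 dB
∠(j1460 + 1500) = arctan(1460/1500) = 44.23°
∠(j1460) = 90.00°
∠G(j1460) = − (44.23° + 90.00°) = -134.23°

|G| = -120.9 dB, ∠G = -134.2 deg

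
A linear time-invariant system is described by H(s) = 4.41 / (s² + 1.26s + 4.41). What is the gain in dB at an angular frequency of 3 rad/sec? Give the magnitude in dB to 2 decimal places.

|(j3)² + 1.26(j3) + 4.41| = |-4.59 + j3.78| = 5.946
|H(j3)| = 4.41 / 5.946 = 0.74166
20 log₁₀(0.74166) = -2.596 dB

-2.60 dB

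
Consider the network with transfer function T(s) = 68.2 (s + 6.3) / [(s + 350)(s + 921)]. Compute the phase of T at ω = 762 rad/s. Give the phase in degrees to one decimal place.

∠(j762 + 6.3) = arctan(762/6.3) = 89.53°
∠(j762 + 350) = arctan(762/350) = 65.33°
∠(j762 + 921) = arctan(762/921) = 39.60°
∠T(j762) = 89.53° − (65.33° + 39.60°) = -15.41°

-15.4 deg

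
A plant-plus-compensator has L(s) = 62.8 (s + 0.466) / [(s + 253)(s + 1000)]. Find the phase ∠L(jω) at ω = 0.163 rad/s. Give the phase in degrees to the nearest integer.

∠(j0.163 + 0.466) = arctan(0.163/0.466) = 19.28°
∠(j0.163 + 253) = arctan(0.163/253) = 0.04°
∠(j0.163 + 1000) = arctan(0.163/1000) = 0.01°
∠L(j0.163) = 19.28° − (0.04° + 0.01°) = 19.23°

19°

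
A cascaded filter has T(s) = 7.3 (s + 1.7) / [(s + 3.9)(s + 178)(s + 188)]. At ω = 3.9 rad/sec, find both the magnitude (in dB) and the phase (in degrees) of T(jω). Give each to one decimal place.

|T| = -75.5 dB, ∠T = 19.0°

|j3.9 + 1.7| = √(3.9² + 1.7²) = 4.254
|j3.9 + 3.9| = √(3.9² + 3.9²) = 5.515
|j3.9 + 178| = √(3.9² + 178²) = 178
|j3.9 + 188| = √(3.9² + 188²) = 188
|T(j3.9)| = 7.3 × 4.254 / (5.515 × 178 × 188) = 0.00016819
20 log₁₀(0.00016819) = -75.48 dB
∠(j3.9 + 1.7) = arctan(3.9/1.7) = 66.45°
∠(j3.9 + 3.9) = arctan(3.9/3.9) = 45.00°
∠(j3.9 + 178) = arctan(3.9/178) = 1.26°
∠(j3.9 + 188) = arctan(3.9/188) = 1.19°
∠T(j3.9) = 66.45° − (45.00° + 1.26° + 1.19°) = 19.00°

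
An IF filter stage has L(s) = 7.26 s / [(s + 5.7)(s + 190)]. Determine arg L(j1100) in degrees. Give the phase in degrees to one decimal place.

∠(j1100) = 90.00°
∠(j1100 + 5.7) = arctan(1100/5.7) = 89.70°
∠(j1100 + 190) = arctan(1100/190) = 80.20°
∠L(j1100) = 90.00° − (89.70° + 80.20°) = -79.90°

-79.9°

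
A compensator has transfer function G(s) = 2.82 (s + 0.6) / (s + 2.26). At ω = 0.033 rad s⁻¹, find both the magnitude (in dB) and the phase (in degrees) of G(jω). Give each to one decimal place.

|G| = -2.5 dB, ∠G = 2.3°

|j0.033 + 0.6| = √(0.033² + 0.6²) = 0.6009
|j0.033 + 2.26| = √(0.033² + 2.26²) = 2.26
|G(j0.033)| = 2.82 × 0.6009 / 2.26 = 0.74972
20 log₁₀(0.74972) = -2.50 dB
∠(j0.033 + 0.6) = arctan(0.033/0.6) = 3.15°
∠(j0.033 + 2.26) = arctan(0.033/2.26) = 0.84°
∠G(j0.033) = 3.15° − 0.84° = 2.31°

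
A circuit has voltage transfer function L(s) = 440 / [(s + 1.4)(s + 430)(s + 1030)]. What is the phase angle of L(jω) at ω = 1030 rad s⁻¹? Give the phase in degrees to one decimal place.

∠(j1030 + 1.4) = arctan(1030/1.4) = 89.92°
∠(j1030 + 430) = arctan(1030/430) = 67.34°
∠(j1030 + 1030) = arctan(1030/1030) = 45.00°
∠L(j1030) = − (89.92° + 67.34° + 45.00°) = -202.26°

-202.3°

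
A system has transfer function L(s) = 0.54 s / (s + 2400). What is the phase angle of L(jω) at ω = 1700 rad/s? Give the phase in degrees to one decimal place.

54.7 deg

∠(j1700) = 90.00°
∠(j1700 + 2400) = arctan(1700/2400) = 35.31°
∠L(j1700) = 90.00° − 35.31° = 54.69°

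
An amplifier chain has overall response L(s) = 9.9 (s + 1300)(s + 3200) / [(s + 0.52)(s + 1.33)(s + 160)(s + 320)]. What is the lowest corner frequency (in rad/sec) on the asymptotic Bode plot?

Break frequencies occur at each pole and zero magnitude: 0.52 rad/sec, 1.33 rad/sec, 160 rad/sec, 320 rad/sec, 1300 rad/sec, 3200 rad/sec.
The lowest is 0.52 rad/sec.

0.52 rad/sec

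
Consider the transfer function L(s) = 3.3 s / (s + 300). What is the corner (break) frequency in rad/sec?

The single real pole at s = −300 gives a corner at ω = 300 rad/sec.

300 rad/sec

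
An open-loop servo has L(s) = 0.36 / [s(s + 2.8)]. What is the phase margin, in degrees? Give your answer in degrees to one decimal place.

Gain crossover: |L(jω)| = 1 at ω ≈ 0.128 rad/sec.
∠L(j0.128) = −90° − arctan(0.128/2.8) ≈ -92.63°
PM = 180° + (-92.63°) = 87.37°

87.4°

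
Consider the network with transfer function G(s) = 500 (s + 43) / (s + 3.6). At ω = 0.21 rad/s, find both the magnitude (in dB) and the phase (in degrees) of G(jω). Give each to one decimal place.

|j0.21 + 43| = √(0.21² + 43²) = 43
|j0.21 + 3.6| = √(0.21² + 3.6²) = 3.606
|G(j0.21)| = 500 × 43 / 3.606 = 5962.2
20 log₁₀(5962.2) = 75.51 dB
∠(j0.21 + 43) = arctan(0.21/43) = 0.28°
∠(j0.21 + 3.6) = arctan(0.21/3.6) = 3.34°
∠G(j0.21) = 0.28° − 3.34° = -3.06°

|G| = 75.5 dB, ∠G = -3.1°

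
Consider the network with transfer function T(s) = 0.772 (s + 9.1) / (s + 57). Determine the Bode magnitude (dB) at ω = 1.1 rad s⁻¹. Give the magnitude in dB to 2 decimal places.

|j1.1 + 9.1| = √(1.1² + 9.1²) = 9.166
|j1.1 + 57| = √(1.1² + 57²) = 57.01
|T(j1.1)| = 0.772 × 9.166 / 57.01 = 0.12412
20 log₁₀(0.12412) = -18.123 dB

-18.12 dB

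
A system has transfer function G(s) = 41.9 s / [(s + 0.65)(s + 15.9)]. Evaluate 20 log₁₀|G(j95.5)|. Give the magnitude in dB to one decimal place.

-7.3 dB

|j95.5| = 95.5
|j95.5 + 0.65| = √(95.5² + 0.65²) = 95.5
|j95.5 + 15.9| = √(95.5² + 15.9²) = 96.81
|G(j95.5)| = 41.9 × 95.5 / (95.5 × 96.81) = 0.43278
20 log₁₀(0.43278) = -7.27 dB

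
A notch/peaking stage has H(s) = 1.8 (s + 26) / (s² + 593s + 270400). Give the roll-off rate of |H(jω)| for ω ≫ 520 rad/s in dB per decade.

With 1 zero and 2 poles, the high-frequency asymptotic slope is 20 × (1 − 2) = -20 dB/decade.

-20 dB/decade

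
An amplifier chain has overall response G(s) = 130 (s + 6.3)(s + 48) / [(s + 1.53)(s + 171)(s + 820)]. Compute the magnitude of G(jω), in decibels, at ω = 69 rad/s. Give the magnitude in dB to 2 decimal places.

-22.82 dB

|j69 + 6.3| = √(69² + 6.3²) = 69.29
|j69 + 48| = √(69² + 48²) = 84.05
|j69 + 1.53| = √(69² + 1.53²) = 69.02
|j69 + 171| = √(69² + 171²) = 184.4
|j69 + 820| = √(69² + 820²) = 822.9
|G(j69)| = 130 × 69.29 × 84.05 / (69.02 × 184.4 × 822.9) = 0.072293
20 log₁₀(0.072293) = -22.818 dB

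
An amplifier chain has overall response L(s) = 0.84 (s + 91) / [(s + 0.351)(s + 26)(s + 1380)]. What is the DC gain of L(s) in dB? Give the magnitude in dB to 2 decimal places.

-44.34 dB

L(0) = 0.84 × 91 / (0.351 × 26 × 1380) = 0.0060696
20 log₁₀(0.0060696) = -44.337 dB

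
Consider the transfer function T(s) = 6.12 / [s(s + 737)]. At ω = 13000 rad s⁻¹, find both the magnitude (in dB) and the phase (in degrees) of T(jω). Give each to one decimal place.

|j13000 + 737| = √(13000² + 737²) = 1.302e+04
|j13000| = 1.3e+04
|T(j13000)| = 6.12 / (1.302e+04 × 1.3e+04) = 3.6155e-08
20 log₁₀(3.6155e-08) = -148.84 dB
∠(j13000 + 737) = arctan(13000/737) = 86.76°
∠(j13000) = 90.00°
∠T(j13000) = − (86.76° + 90.00°) = -176.76°

|T| = -148.8 dB, ∠T = -176.8 deg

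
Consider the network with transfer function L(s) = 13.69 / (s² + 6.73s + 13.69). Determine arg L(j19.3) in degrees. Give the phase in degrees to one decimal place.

-160.1°

∠[(j19.3)² + 6.73(j19.3) + 13.69] = ∠[-358.8 + j129.89] = 160.10°
∠L(j19.3) = −160.10° = -160.10°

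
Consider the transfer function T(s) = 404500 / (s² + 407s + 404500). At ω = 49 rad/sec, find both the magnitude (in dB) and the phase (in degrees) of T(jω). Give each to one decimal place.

|(j49)² + 407(j49) + 404500| = |4.021e+05 + j19943| = 4.026e+05
|T(j49)| = 404500 / 4.026e+05 = 1.0047
20 log₁₀(1.0047) = 0.04 dB
∠[(j49)² + 407(j49) + 404500] = ∠[4.021e+05 + j19943] = 2.84°
∠T(j49) = −2.84° = -2.84°

|T| = 0.0 dB, ∠T = -2.8 deg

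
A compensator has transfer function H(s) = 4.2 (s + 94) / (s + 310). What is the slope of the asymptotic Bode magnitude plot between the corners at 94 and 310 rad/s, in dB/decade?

20 dB/decade

In this band the factors already past their corner are: zero at 94; net slope = 20 dB/decade.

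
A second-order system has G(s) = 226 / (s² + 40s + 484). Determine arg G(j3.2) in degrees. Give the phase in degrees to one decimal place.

-15.1°

∠[(j3.2)² + 40(j3.2) + 484] = ∠[473.76 + j128] = 15.12°
∠G(j3.2) = −15.12° = -15.12°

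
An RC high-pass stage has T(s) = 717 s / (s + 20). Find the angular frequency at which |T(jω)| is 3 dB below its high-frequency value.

20 rad/s

For a single-pole high-pass, the −3 dB point is at the pole: ω = 20 rad/s.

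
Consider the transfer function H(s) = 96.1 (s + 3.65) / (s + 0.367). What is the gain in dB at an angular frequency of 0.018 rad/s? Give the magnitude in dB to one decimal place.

59.6 dB

|j0.018 + 3.65| = √(0.018² + 3.65²) = 3.65
|j0.018 + 0.367| = √(0.018² + 0.367²) = 0.3674
|H(j0.018)| = 96.1 × 3.65 / 0.3674 = 954.63
20 log₁₀(954.63) = 59.60 dB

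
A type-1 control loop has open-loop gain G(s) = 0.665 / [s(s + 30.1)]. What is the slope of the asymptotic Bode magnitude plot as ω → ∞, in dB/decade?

-40 dB/decade

With 0 zeros and 2 poles, the high-frequency asymptotic slope is 20 × (0 − 2) = -40 dB/decade.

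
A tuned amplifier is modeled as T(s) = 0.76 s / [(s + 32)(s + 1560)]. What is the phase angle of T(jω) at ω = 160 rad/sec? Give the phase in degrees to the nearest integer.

5°

∠(j160) = 90.00°
∠(j160 + 32) = arctan(160/32) = 78.69°
∠(j160 + 1560) = arctan(160/1560) = 5.86°
∠T(j160) = 90.00° − (78.69° + 5.86°) = 5.45°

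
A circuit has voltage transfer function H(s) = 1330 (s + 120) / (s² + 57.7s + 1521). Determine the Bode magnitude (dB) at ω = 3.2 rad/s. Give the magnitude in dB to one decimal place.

|j3.2 + 120| = √(3.2² + 120²) = 120
|(j3.2)² + 57.7(j3.2) + 1521| = |1510.8 + j184.64| = 1522
|H(j3.2)| = 1330 × 120 / 1522 = 104.9
20 log₁₀(104.9) = 40.42 dB

40.4 dB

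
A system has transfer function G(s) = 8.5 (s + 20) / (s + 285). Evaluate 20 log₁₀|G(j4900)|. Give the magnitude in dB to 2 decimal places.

|j4900 + 20| = √(4900² + 20²) = 4900
|j4900 + 285| = √(4900² + 285²) = 4908
|G(j4900)| = 8.5 × 4900 / 4908 = 8.4857
20 log₁₀(8.4857) = 18.574 dB

18.57 dB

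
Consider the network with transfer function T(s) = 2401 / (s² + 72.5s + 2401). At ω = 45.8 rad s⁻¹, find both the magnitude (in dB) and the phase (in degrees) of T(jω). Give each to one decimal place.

|T| = -2.9 dB, ∠T = -84.8°

|(j45.8)² + 72.5(j45.8) + 2401| = |303.36 + j3320.5| = 3334
|T(j45.8)| = 2401 / 3334 = 0.72008
20 log₁₀(0.72008) = -2.85 dB
∠[(j45.8)² + 72.5(j45.8) + 2401] = ∠[303.36 + j3320.5] = 84.78°
∠T(j45.8) = −84.78° = -84.78°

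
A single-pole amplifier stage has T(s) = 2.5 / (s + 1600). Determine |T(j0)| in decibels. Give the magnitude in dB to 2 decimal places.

T(0) = 2.5 / 1600 = 0.0015625
20 log₁₀(0.0015625) = -56.124 dB

-56.12 dB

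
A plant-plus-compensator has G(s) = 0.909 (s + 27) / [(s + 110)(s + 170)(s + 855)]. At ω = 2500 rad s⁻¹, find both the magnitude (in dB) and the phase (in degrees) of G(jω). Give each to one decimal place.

|j2500 + 27| = √(2500² + 27²) = 2500
|j2500 + 110| = √(2500² + 110²) = 2502
|j2500 + 170| = √(2500² + 170²) = 2506
|j2500 + 855| = √(2500² + 855²) = 2642
|G(j2500)| = 0.909 × 2500 / (2502 × 2506 × 2642) = 1.3717e-07
20 log₁₀(1.3717e-07) = -137.25 dB
∠(j2500 + 27) = arctan(2500/27) = 89.38°
∠(j2500 + 110) = arctan(2500/110) = 87.48°
∠(j2500 + 170) = arctan(2500/170) = 86.11°
∠(j2500 + 855) = arctan(2500/855) = 71.12°
∠G(j2500) = 89.38° − (87.48° + 86.11° + 71.12°) = -155.33°

|G| = -137.3 dB, ∠G = -155.3°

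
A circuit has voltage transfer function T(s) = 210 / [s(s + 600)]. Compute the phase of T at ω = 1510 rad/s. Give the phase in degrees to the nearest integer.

-158 deg

∠(j1510 + 600) = arctan(1510/600) = 68.33°
∠(j1510) = 90.00°
∠T(j1510) = − (68.33° + 90.00°) = -158.33°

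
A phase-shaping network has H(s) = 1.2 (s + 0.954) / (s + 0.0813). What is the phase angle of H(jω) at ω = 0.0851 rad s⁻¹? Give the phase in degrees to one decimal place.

-41.2°

∠(j0.0851 + 0.954) = arctan(0.0851/0.954) = 5.10°
∠(j0.0851 + 0.0813) = arctan(0.0851/0.0813) = 46.31°
∠H(j0.0851) = 5.10° − 46.31° = -41.21°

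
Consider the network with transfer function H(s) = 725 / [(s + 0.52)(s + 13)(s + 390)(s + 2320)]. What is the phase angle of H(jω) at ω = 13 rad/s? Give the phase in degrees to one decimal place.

-134.9°

∠(j13 + 0.52) = arctan(13/0.52) = 87.71°
∠(j13 + 13) = arctan(13/13) = 45.00°
∠(j13 + 390) = arctan(13/390) = 1.91°
∠(j13 + 2320) = arctan(13/2320) = 0.32°
∠H(j13) = − (87.71° + 45.00° + 1.91° + 0.32°) = -134.94°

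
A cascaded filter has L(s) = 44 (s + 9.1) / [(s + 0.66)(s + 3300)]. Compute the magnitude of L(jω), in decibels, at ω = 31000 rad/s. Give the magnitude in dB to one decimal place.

|j31000 + 9.1| = √(31000² + 9.1²) = 3.1e+04
|j31000 + 0.66| = √(31000² + 0.66²) = 3.1e+04
|j31000 + 3300| = √(31000² + 3300²) = 3.118e+04
|L(j31000)| = 44 × 3.1e+04 / (3.1e+04 × 3.118e+04) = 0.0014114
20 log₁₀(0.0014114) = -57.01 dB

-57.0 dB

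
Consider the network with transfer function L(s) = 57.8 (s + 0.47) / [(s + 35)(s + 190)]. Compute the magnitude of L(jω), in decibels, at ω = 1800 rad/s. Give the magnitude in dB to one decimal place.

|j1800 + 0.47| = √(1800² + 0.47²) = 1800
|j1800 + 35| = √(1800² + 35²) = 1800
|j1800 + 190| = √(1800² + 190²) = 1810
|L(j1800)| = 57.8 × 1800 / (1800 × 1810) = 0.031928
20 log₁₀(0.031928) = -29.92 dB

-29.9 dB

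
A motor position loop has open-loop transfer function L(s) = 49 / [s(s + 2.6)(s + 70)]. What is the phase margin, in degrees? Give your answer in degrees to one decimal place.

83.9°

Gain crossover: |L(jω)| = 1 at ω ≈ 0.268 rad/sec.
∠L(j0.268) = −90° − arctan(0.268/2.6) − arctan(0.268/70) ≈ -96.10°
PM = 180° + (-96.10°) = 83.90°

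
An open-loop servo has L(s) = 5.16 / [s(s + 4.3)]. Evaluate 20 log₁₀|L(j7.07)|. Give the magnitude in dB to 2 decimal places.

-21.09 dB

|j7.07 + 4.3| = √(7.07² + 4.3²) = 8.275
|j7.07| = 7.07
|L(j7.07)| = 5.16 / (8.275 × 7.07) = 0.088199
20 log₁₀(0.088199) = -21.091 dB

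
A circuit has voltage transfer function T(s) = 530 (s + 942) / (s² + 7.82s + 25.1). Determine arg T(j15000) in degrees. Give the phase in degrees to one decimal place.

∠(j15000 + 942) = arctan(15000/942) = 86.41°
∠[(j15000)² + 7.82(j15000) + 25.1] = ∠[-2.25e+08 + j1.173e+05] = 179.97°
∠T(j15000) = 86.41° − 179.97° = -93.56°

-93.6°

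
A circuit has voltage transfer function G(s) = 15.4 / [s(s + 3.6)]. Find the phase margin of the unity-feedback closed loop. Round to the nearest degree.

48 deg

Gain crossover: |G(jω)| = 1 at ω ≈ 3.2 rad/s.
∠G(j3.2) = −90° − arctan(3.2/3.6) ≈ -131.62°
PM = 180° + (-131.62°) = 48.38°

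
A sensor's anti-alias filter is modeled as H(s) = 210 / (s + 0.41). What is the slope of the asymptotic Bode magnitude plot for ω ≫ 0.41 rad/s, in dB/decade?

-20 dB/decade

With 0 zeros and 1 pole, the high-frequency asymptotic slope is 20 × (0 − 1) = -20 dB/decade.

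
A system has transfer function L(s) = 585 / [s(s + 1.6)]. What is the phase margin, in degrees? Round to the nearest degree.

4°

Gain crossover: |L(jω)| = 1 at ω ≈ 24.2 rad/s.
∠L(j24.2) = −90° − arctan(24.2/1.6) ≈ -176.21°
PM = 180° + (-176.21°) = 3.79°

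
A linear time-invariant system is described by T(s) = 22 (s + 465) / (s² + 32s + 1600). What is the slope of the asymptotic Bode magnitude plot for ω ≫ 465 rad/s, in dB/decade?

With 1 zero and 2 poles, the high-frequency asymptotic slope is 20 × (1 − 2) = -20 dB/decade.

-20 dB/decade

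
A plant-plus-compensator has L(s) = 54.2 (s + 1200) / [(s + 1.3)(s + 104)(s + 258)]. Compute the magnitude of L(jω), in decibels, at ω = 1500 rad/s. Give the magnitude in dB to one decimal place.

|j1500 + 1200| = √(1500² + 1200²) = 1921
|j1500 + 1.3| = √(1500² + 1.3²) = 1500
|j1500 + 104| = √(1500² + 104²) = 1504
|j1500 + 258| = √(1500² + 258²) = 1522
|L(j1500)| = 54.2 × 1921 / (1500 × 1504 × 1522) = 3.033e-05
20 log₁₀(3.033e-05) = -90.36 dB

-90.4 dB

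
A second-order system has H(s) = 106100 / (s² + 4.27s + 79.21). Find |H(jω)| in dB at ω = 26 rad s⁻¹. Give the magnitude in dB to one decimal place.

44.9 dB

|(j26)² + 4.27(j26) + 79.21| = |-596.79 + j111.02| = 607
|H(j26)| = 106100 / 607 = 174.79
20 log₁₀(174.79) = 44.85 dB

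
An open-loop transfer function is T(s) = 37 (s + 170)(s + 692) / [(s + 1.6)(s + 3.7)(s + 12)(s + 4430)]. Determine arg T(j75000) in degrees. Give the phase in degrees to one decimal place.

-177.3°

∠(j75000 + 170) = arctan(75000/170) = 89.87°
∠(j75000 + 692) = arctan(75000/692) = 89.47°
∠(j75000 + 1.6) = arctan(75000/1.6) = 90.00°
∠(j75000 + 3.7) = arctan(75000/3.7) = 90.00°
∠(j75000 + 12) = arctan(75000/12) = 89.99°
∠(j75000 + 4430) = arctan(75000/4430) = 86.62°
∠T(j75000) = 89.87° + 89.47° − (90.00° + 90.00° + 89.99° + 86.62°) = -177.26°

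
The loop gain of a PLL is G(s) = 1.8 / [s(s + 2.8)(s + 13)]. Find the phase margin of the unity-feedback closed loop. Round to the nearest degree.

Gain crossover: |G(jω)| = 1 at ω ≈ 0.0494 rad/s.
∠G(j0.0494) = −90° − arctan(0.0494/2.8) − arctan(0.0494/13) ≈ -91.23°
PM = 180° + (-91.23°) = 88.77°

89°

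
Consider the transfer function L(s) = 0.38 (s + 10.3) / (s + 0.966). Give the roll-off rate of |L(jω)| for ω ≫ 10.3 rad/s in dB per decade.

0 dB/decade

With 1 zero and 1 pole, the high-frequency asymptotic slope is 20 × (1 − 1) = 0 dB/decade.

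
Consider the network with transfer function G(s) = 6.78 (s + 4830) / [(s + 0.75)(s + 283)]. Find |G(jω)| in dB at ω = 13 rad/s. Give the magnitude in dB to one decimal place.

19.0 dB

|j13 + 4830| = √(13² + 4830²) = 4830
|j13 + 0.75| = √(13² + 0.75²) = 13.02
|j13 + 283| = √(13² + 283²) = 283.3
|G(j13)| = 6.78 × 4830 / (13.02 × 283.3) = 8.8771
20 log₁₀(8.8771) = 18.97 dB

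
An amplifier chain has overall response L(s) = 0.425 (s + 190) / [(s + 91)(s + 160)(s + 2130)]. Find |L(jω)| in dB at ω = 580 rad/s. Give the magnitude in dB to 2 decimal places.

|j580 + 190| = √(580² + 190²) = 610.3
|j580 + 91| = √(580² + 91²) = 587.1
|j580 + 160| = √(580² + 160²) = 601.7
|j580 + 2130| = √(580² + 2130²) = 2208
|L(j580)| = 0.425 × 610.3 / (587.1 × 601.7 × 2208) = 3.3264e-07
20 log₁₀(3.3264e-07) = -129.560 dB

-129.56 dB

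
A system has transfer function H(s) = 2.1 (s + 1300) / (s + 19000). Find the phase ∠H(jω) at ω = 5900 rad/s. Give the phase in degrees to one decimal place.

60.3 deg

∠(j5900 + 1300) = arctan(5900/1300) = 77.57°
∠(j5900 + 19000) = arctan(5900/19000) = 17.25°
∠H(j5900) = 77.57° − 17.25° = 60.32°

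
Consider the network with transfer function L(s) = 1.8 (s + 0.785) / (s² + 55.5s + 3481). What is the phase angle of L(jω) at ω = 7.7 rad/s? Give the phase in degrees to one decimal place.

∠(j7.7 + 0.785) = arctan(7.7/0.785) = 84.18°
∠[(j7.7)² + 55.5(j7.7) + 3481] = ∠[3421.7 + j427.35] = 7.12°
∠L(j7.7) = 84.18° − 7.12° = 77.06°

77.1°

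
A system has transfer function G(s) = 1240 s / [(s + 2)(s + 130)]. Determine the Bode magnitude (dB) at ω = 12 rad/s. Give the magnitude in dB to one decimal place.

|j12| = 12
|j12 + 2| = √(12² + 2²) = 12.17
|j12 + 130| = √(12² + 130²) = 130.6
|G(j12)| = 1240 × 12 / (12.17 × 130.6) = 9.3689
20 log₁₀(9.3689) = 19.43 dB

19.4 dB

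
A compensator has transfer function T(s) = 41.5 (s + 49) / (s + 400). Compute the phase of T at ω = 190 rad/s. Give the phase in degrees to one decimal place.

∠(j190 + 49) = arctan(190/49) = 75.54°
∠(j190 + 400) = arctan(190/400) = 25.41°
∠T(j190) = 75.54° − 25.41° = 50.13°

50.1°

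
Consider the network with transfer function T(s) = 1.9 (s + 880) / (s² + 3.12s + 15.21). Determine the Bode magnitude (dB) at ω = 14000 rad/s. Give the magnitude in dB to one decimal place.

|j14000 + 880| = √(14000² + 880²) = 1.403e+04
|(j14000)² + 3.12(j14000) + 15.21| = |-1.96e+08 + j43680| = 1.96e+08
|T(j14000)| = 1.9 × 1.403e+04 / 1.96e+08 = 0.00013598
20 log₁₀(0.00013598) = -77.33 dB

-77.3 dB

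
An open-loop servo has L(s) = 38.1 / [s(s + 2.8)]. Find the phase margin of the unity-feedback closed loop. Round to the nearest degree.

26°

Gain crossover: |L(jω)| = 1 at ω ≈ 5.86 rad/s.
∠L(j5.86) = −90° − arctan(5.86/2.8) ≈ -154.47°
PM = 180° + (-154.47°) = 25.53°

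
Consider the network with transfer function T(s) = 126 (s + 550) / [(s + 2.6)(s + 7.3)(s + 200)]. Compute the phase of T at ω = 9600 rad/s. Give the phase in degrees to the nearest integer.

∠(j9600 + 550) = arctan(9600/550) = 86.72°
∠(j9600 + 2.6) = arctan(9600/2.6) = 89.98°
∠(j9600 + 7.3) = arctan(9600/7.3) = 89.96°
∠(j9600 + 200) = arctan(9600/200) = 88.81°
∠T(j9600) = 86.72° − (89.98° + 89.96° + 88.81°) = -182.03°

-182°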